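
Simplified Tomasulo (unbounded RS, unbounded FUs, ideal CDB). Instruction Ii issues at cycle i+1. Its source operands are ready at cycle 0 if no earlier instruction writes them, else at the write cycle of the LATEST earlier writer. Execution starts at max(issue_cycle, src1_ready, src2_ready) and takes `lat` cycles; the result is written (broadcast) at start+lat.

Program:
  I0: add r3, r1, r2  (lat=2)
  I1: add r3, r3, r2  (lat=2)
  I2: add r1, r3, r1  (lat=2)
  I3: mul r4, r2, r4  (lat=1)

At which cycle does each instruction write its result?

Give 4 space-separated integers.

Answer: 3 5 7 5

Derivation:
I0 add r3: issue@1 deps=(None,None) exec_start@1 write@3
I1 add r3: issue@2 deps=(0,None) exec_start@3 write@5
I2 add r1: issue@3 deps=(1,None) exec_start@5 write@7
I3 mul r4: issue@4 deps=(None,None) exec_start@4 write@5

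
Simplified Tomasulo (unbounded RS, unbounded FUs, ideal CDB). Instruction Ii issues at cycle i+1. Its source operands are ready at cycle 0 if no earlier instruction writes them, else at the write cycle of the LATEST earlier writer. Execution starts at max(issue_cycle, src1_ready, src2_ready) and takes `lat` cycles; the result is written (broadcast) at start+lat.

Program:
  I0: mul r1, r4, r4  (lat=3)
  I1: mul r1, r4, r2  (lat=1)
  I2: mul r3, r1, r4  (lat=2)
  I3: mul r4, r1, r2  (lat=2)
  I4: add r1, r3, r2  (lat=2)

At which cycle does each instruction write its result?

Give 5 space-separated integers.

Answer: 4 3 5 6 7

Derivation:
I0 mul r1: issue@1 deps=(None,None) exec_start@1 write@4
I1 mul r1: issue@2 deps=(None,None) exec_start@2 write@3
I2 mul r3: issue@3 deps=(1,None) exec_start@3 write@5
I3 mul r4: issue@4 deps=(1,None) exec_start@4 write@6
I4 add r1: issue@5 deps=(2,None) exec_start@5 write@7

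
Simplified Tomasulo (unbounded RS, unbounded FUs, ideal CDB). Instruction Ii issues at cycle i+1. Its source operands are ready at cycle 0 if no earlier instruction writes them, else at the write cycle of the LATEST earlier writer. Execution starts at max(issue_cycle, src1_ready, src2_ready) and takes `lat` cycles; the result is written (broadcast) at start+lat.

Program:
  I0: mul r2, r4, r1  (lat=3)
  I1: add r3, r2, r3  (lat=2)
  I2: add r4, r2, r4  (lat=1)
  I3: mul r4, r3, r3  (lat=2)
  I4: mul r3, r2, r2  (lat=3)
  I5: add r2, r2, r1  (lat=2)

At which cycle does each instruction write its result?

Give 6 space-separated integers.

Answer: 4 6 5 8 8 8

Derivation:
I0 mul r2: issue@1 deps=(None,None) exec_start@1 write@4
I1 add r3: issue@2 deps=(0,None) exec_start@4 write@6
I2 add r4: issue@3 deps=(0,None) exec_start@4 write@5
I3 mul r4: issue@4 deps=(1,1) exec_start@6 write@8
I4 mul r3: issue@5 deps=(0,0) exec_start@5 write@8
I5 add r2: issue@6 deps=(0,None) exec_start@6 write@8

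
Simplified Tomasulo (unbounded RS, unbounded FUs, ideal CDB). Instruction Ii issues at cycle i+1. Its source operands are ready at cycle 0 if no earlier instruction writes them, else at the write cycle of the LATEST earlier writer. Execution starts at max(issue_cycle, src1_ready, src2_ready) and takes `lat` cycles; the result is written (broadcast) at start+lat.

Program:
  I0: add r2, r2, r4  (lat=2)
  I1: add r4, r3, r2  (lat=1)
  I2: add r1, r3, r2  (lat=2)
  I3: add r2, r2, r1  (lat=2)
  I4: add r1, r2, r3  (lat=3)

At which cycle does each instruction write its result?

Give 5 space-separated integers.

Answer: 3 4 5 7 10

Derivation:
I0 add r2: issue@1 deps=(None,None) exec_start@1 write@3
I1 add r4: issue@2 deps=(None,0) exec_start@3 write@4
I2 add r1: issue@3 deps=(None,0) exec_start@3 write@5
I3 add r2: issue@4 deps=(0,2) exec_start@5 write@7
I4 add r1: issue@5 deps=(3,None) exec_start@7 write@10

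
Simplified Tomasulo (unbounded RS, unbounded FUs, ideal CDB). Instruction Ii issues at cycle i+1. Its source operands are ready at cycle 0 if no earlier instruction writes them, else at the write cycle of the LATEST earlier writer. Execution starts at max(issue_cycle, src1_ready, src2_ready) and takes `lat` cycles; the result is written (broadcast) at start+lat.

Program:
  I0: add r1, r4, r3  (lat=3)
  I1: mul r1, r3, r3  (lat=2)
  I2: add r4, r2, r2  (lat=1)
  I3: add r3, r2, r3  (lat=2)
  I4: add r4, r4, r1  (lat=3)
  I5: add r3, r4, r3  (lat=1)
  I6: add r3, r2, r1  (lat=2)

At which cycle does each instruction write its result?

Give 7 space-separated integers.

I0 add r1: issue@1 deps=(None,None) exec_start@1 write@4
I1 mul r1: issue@2 deps=(None,None) exec_start@2 write@4
I2 add r4: issue@3 deps=(None,None) exec_start@3 write@4
I3 add r3: issue@4 deps=(None,None) exec_start@4 write@6
I4 add r4: issue@5 deps=(2,1) exec_start@5 write@8
I5 add r3: issue@6 deps=(4,3) exec_start@8 write@9
I6 add r3: issue@7 deps=(None,1) exec_start@7 write@9

Answer: 4 4 4 6 8 9 9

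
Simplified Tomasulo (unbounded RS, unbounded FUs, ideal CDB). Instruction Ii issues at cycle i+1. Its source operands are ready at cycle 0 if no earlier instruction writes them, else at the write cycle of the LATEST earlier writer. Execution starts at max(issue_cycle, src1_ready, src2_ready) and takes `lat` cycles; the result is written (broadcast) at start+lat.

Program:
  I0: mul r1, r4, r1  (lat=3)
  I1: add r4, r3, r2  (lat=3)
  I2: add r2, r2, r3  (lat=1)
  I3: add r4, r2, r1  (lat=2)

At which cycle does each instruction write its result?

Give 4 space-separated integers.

I0 mul r1: issue@1 deps=(None,None) exec_start@1 write@4
I1 add r4: issue@2 deps=(None,None) exec_start@2 write@5
I2 add r2: issue@3 deps=(None,None) exec_start@3 write@4
I3 add r4: issue@4 deps=(2,0) exec_start@4 write@6

Answer: 4 5 4 6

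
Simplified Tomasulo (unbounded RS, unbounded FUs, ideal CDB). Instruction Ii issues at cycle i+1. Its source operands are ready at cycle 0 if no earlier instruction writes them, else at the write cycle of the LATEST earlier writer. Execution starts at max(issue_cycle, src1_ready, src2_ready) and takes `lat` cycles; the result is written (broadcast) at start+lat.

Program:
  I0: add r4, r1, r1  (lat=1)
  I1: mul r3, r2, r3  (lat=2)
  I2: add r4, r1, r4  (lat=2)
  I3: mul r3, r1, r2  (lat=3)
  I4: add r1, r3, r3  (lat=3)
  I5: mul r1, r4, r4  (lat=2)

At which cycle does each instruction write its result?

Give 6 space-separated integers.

Answer: 2 4 5 7 10 8

Derivation:
I0 add r4: issue@1 deps=(None,None) exec_start@1 write@2
I1 mul r3: issue@2 deps=(None,None) exec_start@2 write@4
I2 add r4: issue@3 deps=(None,0) exec_start@3 write@5
I3 mul r3: issue@4 deps=(None,None) exec_start@4 write@7
I4 add r1: issue@5 deps=(3,3) exec_start@7 write@10
I5 mul r1: issue@6 deps=(2,2) exec_start@6 write@8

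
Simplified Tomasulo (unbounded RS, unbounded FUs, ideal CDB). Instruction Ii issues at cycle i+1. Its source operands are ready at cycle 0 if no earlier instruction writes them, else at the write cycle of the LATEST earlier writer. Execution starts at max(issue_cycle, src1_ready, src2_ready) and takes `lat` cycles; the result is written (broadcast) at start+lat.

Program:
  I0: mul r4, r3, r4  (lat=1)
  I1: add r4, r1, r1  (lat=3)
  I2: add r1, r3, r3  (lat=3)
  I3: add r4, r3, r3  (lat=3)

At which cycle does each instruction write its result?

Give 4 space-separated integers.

Answer: 2 5 6 7

Derivation:
I0 mul r4: issue@1 deps=(None,None) exec_start@1 write@2
I1 add r4: issue@2 deps=(None,None) exec_start@2 write@5
I2 add r1: issue@3 deps=(None,None) exec_start@3 write@6
I3 add r4: issue@4 deps=(None,None) exec_start@4 write@7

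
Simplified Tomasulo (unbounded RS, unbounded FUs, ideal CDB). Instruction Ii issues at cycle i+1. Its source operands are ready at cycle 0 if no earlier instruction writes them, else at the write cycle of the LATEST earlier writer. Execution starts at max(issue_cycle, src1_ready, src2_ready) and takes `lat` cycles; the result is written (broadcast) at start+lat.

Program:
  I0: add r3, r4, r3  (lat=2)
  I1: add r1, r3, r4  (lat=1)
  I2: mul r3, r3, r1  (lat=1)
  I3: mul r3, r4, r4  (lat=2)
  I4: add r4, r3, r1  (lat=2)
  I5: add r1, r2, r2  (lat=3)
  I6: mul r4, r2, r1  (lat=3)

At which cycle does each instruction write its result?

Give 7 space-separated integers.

Answer: 3 4 5 6 8 9 12

Derivation:
I0 add r3: issue@1 deps=(None,None) exec_start@1 write@3
I1 add r1: issue@2 deps=(0,None) exec_start@3 write@4
I2 mul r3: issue@3 deps=(0,1) exec_start@4 write@5
I3 mul r3: issue@4 deps=(None,None) exec_start@4 write@6
I4 add r4: issue@5 deps=(3,1) exec_start@6 write@8
I5 add r1: issue@6 deps=(None,None) exec_start@6 write@9
I6 mul r4: issue@7 deps=(None,5) exec_start@9 write@12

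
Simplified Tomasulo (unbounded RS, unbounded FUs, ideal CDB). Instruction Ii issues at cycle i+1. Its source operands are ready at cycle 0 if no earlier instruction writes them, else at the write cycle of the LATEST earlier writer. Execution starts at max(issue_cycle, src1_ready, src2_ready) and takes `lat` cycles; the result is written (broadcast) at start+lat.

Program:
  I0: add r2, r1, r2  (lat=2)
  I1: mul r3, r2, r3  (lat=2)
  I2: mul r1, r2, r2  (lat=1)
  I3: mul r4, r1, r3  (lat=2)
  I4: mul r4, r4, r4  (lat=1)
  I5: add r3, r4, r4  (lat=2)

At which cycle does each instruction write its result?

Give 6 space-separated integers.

Answer: 3 5 4 7 8 10

Derivation:
I0 add r2: issue@1 deps=(None,None) exec_start@1 write@3
I1 mul r3: issue@2 deps=(0,None) exec_start@3 write@5
I2 mul r1: issue@3 deps=(0,0) exec_start@3 write@4
I3 mul r4: issue@4 deps=(2,1) exec_start@5 write@7
I4 mul r4: issue@5 deps=(3,3) exec_start@7 write@8
I5 add r3: issue@6 deps=(4,4) exec_start@8 write@10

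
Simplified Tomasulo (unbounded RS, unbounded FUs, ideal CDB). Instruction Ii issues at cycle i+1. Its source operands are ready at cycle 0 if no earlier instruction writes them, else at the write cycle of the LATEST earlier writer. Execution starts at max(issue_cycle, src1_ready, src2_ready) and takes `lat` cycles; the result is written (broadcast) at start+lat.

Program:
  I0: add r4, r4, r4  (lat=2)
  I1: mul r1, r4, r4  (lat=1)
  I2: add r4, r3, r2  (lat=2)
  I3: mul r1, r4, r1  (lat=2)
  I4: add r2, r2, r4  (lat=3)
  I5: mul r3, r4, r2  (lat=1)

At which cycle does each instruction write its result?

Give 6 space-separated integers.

I0 add r4: issue@1 deps=(None,None) exec_start@1 write@3
I1 mul r1: issue@2 deps=(0,0) exec_start@3 write@4
I2 add r4: issue@3 deps=(None,None) exec_start@3 write@5
I3 mul r1: issue@4 deps=(2,1) exec_start@5 write@7
I4 add r2: issue@5 deps=(None,2) exec_start@5 write@8
I5 mul r3: issue@6 deps=(2,4) exec_start@8 write@9

Answer: 3 4 5 7 8 9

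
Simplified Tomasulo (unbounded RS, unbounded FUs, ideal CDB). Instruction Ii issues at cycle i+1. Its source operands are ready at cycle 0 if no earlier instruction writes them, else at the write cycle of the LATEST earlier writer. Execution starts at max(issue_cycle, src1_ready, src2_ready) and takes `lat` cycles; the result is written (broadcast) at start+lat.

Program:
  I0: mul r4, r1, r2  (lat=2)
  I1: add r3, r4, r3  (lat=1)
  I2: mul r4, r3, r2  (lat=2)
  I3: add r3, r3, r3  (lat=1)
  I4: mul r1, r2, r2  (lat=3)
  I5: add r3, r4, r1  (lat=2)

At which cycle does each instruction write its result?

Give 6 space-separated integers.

Answer: 3 4 6 5 8 10

Derivation:
I0 mul r4: issue@1 deps=(None,None) exec_start@1 write@3
I1 add r3: issue@2 deps=(0,None) exec_start@3 write@4
I2 mul r4: issue@3 deps=(1,None) exec_start@4 write@6
I3 add r3: issue@4 deps=(1,1) exec_start@4 write@5
I4 mul r1: issue@5 deps=(None,None) exec_start@5 write@8
I5 add r3: issue@6 deps=(2,4) exec_start@8 write@10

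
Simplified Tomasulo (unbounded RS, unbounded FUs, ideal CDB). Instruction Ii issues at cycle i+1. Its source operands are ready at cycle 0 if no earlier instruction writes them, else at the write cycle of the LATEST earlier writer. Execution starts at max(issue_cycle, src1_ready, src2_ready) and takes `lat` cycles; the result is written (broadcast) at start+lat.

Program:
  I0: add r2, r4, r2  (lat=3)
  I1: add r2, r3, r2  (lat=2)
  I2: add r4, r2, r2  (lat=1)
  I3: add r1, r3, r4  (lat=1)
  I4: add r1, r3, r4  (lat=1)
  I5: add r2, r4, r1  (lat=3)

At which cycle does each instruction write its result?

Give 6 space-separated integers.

I0 add r2: issue@1 deps=(None,None) exec_start@1 write@4
I1 add r2: issue@2 deps=(None,0) exec_start@4 write@6
I2 add r4: issue@3 deps=(1,1) exec_start@6 write@7
I3 add r1: issue@4 deps=(None,2) exec_start@7 write@8
I4 add r1: issue@5 deps=(None,2) exec_start@7 write@8
I5 add r2: issue@6 deps=(2,4) exec_start@8 write@11

Answer: 4 6 7 8 8 11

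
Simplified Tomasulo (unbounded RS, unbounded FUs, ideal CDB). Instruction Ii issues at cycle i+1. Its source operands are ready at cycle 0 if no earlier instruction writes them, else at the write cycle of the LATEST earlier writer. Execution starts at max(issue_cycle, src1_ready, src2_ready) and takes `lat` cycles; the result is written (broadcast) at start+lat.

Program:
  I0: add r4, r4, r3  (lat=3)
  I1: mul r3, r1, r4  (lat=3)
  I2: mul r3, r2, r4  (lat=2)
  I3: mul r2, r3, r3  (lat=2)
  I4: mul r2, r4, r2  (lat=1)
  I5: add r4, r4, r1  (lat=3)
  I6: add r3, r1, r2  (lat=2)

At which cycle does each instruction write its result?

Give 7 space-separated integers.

I0 add r4: issue@1 deps=(None,None) exec_start@1 write@4
I1 mul r3: issue@2 deps=(None,0) exec_start@4 write@7
I2 mul r3: issue@3 deps=(None,0) exec_start@4 write@6
I3 mul r2: issue@4 deps=(2,2) exec_start@6 write@8
I4 mul r2: issue@5 deps=(0,3) exec_start@8 write@9
I5 add r4: issue@6 deps=(0,None) exec_start@6 write@9
I6 add r3: issue@7 deps=(None,4) exec_start@9 write@11

Answer: 4 7 6 8 9 9 11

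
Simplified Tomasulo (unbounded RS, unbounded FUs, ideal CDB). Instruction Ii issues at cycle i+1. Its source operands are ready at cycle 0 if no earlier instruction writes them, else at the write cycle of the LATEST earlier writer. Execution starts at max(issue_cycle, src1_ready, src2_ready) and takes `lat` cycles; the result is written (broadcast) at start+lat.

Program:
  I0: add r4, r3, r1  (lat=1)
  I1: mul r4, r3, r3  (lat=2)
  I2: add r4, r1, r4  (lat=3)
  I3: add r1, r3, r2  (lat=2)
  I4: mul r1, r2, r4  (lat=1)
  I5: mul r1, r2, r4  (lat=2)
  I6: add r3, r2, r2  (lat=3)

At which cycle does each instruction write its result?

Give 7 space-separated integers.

Answer: 2 4 7 6 8 9 10

Derivation:
I0 add r4: issue@1 deps=(None,None) exec_start@1 write@2
I1 mul r4: issue@2 deps=(None,None) exec_start@2 write@4
I2 add r4: issue@3 deps=(None,1) exec_start@4 write@7
I3 add r1: issue@4 deps=(None,None) exec_start@4 write@6
I4 mul r1: issue@5 deps=(None,2) exec_start@7 write@8
I5 mul r1: issue@6 deps=(None,2) exec_start@7 write@9
I6 add r3: issue@7 deps=(None,None) exec_start@7 write@10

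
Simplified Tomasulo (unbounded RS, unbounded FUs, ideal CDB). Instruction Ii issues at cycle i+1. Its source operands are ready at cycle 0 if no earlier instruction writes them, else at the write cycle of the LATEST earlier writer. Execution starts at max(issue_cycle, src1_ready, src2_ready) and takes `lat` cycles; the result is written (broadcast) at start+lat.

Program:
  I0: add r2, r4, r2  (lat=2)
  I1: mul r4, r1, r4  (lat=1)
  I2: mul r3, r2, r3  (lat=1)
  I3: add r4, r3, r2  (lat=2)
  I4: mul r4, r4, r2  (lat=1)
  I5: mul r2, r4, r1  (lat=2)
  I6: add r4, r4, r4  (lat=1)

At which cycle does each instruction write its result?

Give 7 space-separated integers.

Answer: 3 3 4 6 7 9 8

Derivation:
I0 add r2: issue@1 deps=(None,None) exec_start@1 write@3
I1 mul r4: issue@2 deps=(None,None) exec_start@2 write@3
I2 mul r3: issue@3 deps=(0,None) exec_start@3 write@4
I3 add r4: issue@4 deps=(2,0) exec_start@4 write@6
I4 mul r4: issue@5 deps=(3,0) exec_start@6 write@7
I5 mul r2: issue@6 deps=(4,None) exec_start@7 write@9
I6 add r4: issue@7 deps=(4,4) exec_start@7 write@8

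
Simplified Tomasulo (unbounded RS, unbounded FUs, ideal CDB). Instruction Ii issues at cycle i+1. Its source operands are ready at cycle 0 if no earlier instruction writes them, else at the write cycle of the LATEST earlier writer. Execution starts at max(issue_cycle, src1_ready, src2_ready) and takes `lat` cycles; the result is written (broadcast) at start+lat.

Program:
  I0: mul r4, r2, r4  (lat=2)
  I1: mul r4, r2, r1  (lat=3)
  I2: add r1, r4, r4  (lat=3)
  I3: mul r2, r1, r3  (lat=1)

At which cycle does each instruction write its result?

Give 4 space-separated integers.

I0 mul r4: issue@1 deps=(None,None) exec_start@1 write@3
I1 mul r4: issue@2 deps=(None,None) exec_start@2 write@5
I2 add r1: issue@3 deps=(1,1) exec_start@5 write@8
I3 mul r2: issue@4 deps=(2,None) exec_start@8 write@9

Answer: 3 5 8 9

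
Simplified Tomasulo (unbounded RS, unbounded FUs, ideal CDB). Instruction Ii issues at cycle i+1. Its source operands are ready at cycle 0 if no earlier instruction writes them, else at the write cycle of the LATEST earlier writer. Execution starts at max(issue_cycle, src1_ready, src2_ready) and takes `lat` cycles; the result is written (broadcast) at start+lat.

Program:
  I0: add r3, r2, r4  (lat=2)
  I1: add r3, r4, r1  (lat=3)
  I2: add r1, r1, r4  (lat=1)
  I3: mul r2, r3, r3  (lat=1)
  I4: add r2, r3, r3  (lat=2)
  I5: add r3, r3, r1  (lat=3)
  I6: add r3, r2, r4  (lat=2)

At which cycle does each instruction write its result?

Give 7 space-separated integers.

Answer: 3 5 4 6 7 9 9

Derivation:
I0 add r3: issue@1 deps=(None,None) exec_start@1 write@3
I1 add r3: issue@2 deps=(None,None) exec_start@2 write@5
I2 add r1: issue@3 deps=(None,None) exec_start@3 write@4
I3 mul r2: issue@4 deps=(1,1) exec_start@5 write@6
I4 add r2: issue@5 deps=(1,1) exec_start@5 write@7
I5 add r3: issue@6 deps=(1,2) exec_start@6 write@9
I6 add r3: issue@7 deps=(4,None) exec_start@7 write@9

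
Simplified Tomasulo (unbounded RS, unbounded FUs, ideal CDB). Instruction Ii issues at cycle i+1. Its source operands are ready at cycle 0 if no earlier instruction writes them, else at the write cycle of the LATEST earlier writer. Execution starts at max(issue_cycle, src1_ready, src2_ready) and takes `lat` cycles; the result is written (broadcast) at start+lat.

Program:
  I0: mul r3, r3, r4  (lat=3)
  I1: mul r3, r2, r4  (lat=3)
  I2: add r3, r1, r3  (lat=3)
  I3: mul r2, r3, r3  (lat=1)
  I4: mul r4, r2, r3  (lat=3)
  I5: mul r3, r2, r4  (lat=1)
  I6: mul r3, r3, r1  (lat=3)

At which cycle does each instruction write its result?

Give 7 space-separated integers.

Answer: 4 5 8 9 12 13 16

Derivation:
I0 mul r3: issue@1 deps=(None,None) exec_start@1 write@4
I1 mul r3: issue@2 deps=(None,None) exec_start@2 write@5
I2 add r3: issue@3 deps=(None,1) exec_start@5 write@8
I3 mul r2: issue@4 deps=(2,2) exec_start@8 write@9
I4 mul r4: issue@5 deps=(3,2) exec_start@9 write@12
I5 mul r3: issue@6 deps=(3,4) exec_start@12 write@13
I6 mul r3: issue@7 deps=(5,None) exec_start@13 write@16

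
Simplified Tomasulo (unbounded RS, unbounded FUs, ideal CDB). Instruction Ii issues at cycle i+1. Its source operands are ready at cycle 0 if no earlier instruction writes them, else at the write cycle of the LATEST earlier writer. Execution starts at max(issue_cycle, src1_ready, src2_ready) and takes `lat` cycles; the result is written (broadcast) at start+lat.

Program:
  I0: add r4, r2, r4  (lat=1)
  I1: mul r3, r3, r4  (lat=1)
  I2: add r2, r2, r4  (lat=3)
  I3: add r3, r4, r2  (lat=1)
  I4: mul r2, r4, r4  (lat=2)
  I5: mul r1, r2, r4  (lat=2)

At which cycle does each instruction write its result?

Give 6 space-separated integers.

Answer: 2 3 6 7 7 9

Derivation:
I0 add r4: issue@1 deps=(None,None) exec_start@1 write@2
I1 mul r3: issue@2 deps=(None,0) exec_start@2 write@3
I2 add r2: issue@3 deps=(None,0) exec_start@3 write@6
I3 add r3: issue@4 deps=(0,2) exec_start@6 write@7
I4 mul r2: issue@5 deps=(0,0) exec_start@5 write@7
I5 mul r1: issue@6 deps=(4,0) exec_start@7 write@9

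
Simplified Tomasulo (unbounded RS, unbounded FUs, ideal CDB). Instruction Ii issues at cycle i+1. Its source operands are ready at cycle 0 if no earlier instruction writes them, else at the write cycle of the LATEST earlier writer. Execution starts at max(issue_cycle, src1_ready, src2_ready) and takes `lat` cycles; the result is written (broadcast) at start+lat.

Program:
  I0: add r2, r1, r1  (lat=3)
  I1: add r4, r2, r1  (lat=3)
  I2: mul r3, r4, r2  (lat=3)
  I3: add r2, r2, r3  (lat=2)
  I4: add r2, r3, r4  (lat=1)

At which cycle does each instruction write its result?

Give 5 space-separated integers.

Answer: 4 7 10 12 11

Derivation:
I0 add r2: issue@1 deps=(None,None) exec_start@1 write@4
I1 add r4: issue@2 deps=(0,None) exec_start@4 write@7
I2 mul r3: issue@3 deps=(1,0) exec_start@7 write@10
I3 add r2: issue@4 deps=(0,2) exec_start@10 write@12
I4 add r2: issue@5 deps=(2,1) exec_start@10 write@11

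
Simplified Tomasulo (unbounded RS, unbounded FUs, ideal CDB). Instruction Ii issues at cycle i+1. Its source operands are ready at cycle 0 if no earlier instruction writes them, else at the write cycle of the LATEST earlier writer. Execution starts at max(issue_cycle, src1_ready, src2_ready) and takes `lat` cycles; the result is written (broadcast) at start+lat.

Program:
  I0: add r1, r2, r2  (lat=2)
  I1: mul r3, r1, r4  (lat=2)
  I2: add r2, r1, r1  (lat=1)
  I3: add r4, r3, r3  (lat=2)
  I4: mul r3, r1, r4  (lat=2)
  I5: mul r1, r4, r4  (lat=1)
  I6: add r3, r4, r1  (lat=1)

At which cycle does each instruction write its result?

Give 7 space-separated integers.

I0 add r1: issue@1 deps=(None,None) exec_start@1 write@3
I1 mul r3: issue@2 deps=(0,None) exec_start@3 write@5
I2 add r2: issue@3 deps=(0,0) exec_start@3 write@4
I3 add r4: issue@4 deps=(1,1) exec_start@5 write@7
I4 mul r3: issue@5 deps=(0,3) exec_start@7 write@9
I5 mul r1: issue@6 deps=(3,3) exec_start@7 write@8
I6 add r3: issue@7 deps=(3,5) exec_start@8 write@9

Answer: 3 5 4 7 9 8 9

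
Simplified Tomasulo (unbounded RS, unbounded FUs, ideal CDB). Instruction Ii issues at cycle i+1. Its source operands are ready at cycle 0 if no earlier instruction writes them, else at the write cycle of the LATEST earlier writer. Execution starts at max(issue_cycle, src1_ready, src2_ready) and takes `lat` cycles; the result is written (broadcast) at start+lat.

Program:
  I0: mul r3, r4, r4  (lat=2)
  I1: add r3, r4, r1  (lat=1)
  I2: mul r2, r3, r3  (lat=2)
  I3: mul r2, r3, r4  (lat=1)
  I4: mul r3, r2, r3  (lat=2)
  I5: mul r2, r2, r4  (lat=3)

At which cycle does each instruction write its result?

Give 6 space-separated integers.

I0 mul r3: issue@1 deps=(None,None) exec_start@1 write@3
I1 add r3: issue@2 deps=(None,None) exec_start@2 write@3
I2 mul r2: issue@3 deps=(1,1) exec_start@3 write@5
I3 mul r2: issue@4 deps=(1,None) exec_start@4 write@5
I4 mul r3: issue@5 deps=(3,1) exec_start@5 write@7
I5 mul r2: issue@6 deps=(3,None) exec_start@6 write@9

Answer: 3 3 5 5 7 9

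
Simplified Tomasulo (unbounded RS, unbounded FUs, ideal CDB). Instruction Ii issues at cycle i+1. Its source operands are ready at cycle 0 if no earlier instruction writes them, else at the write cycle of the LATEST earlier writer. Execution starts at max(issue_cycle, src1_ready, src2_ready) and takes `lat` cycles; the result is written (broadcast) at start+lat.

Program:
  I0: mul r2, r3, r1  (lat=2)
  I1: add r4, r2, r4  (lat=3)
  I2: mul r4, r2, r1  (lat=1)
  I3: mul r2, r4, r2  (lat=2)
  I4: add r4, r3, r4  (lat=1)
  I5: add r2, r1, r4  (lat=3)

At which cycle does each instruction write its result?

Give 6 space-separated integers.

Answer: 3 6 4 6 6 9

Derivation:
I0 mul r2: issue@1 deps=(None,None) exec_start@1 write@3
I1 add r4: issue@2 deps=(0,None) exec_start@3 write@6
I2 mul r4: issue@3 deps=(0,None) exec_start@3 write@4
I3 mul r2: issue@4 deps=(2,0) exec_start@4 write@6
I4 add r4: issue@5 deps=(None,2) exec_start@5 write@6
I5 add r2: issue@6 deps=(None,4) exec_start@6 write@9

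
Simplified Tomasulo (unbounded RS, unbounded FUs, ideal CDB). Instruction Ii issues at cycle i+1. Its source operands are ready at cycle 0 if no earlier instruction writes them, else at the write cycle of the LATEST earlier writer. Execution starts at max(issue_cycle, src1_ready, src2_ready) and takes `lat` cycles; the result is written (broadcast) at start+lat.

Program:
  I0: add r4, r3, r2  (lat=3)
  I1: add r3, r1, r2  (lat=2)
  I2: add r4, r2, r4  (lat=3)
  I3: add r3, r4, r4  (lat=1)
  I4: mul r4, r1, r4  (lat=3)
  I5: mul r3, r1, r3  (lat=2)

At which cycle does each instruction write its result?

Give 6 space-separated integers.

Answer: 4 4 7 8 10 10

Derivation:
I0 add r4: issue@1 deps=(None,None) exec_start@1 write@4
I1 add r3: issue@2 deps=(None,None) exec_start@2 write@4
I2 add r4: issue@3 deps=(None,0) exec_start@4 write@7
I3 add r3: issue@4 deps=(2,2) exec_start@7 write@8
I4 mul r4: issue@5 deps=(None,2) exec_start@7 write@10
I5 mul r3: issue@6 deps=(None,3) exec_start@8 write@10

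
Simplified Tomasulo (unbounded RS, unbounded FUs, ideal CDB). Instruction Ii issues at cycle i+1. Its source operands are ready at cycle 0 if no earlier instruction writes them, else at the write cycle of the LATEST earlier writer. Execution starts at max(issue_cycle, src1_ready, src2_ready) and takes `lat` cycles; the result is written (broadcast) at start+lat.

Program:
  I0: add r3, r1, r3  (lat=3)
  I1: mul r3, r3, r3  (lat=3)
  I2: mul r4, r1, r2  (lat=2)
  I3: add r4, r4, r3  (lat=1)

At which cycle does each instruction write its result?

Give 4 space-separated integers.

Answer: 4 7 5 8

Derivation:
I0 add r3: issue@1 deps=(None,None) exec_start@1 write@4
I1 mul r3: issue@2 deps=(0,0) exec_start@4 write@7
I2 mul r4: issue@3 deps=(None,None) exec_start@3 write@5
I3 add r4: issue@4 deps=(2,1) exec_start@7 write@8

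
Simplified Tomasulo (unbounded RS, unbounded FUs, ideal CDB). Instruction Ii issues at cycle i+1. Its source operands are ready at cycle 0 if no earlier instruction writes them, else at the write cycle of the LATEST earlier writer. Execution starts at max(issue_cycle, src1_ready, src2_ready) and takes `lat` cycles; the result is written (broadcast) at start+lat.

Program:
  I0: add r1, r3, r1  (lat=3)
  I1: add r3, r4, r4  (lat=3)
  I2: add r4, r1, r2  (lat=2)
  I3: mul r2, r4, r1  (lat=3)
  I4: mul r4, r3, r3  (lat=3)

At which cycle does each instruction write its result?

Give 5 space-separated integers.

I0 add r1: issue@1 deps=(None,None) exec_start@1 write@4
I1 add r3: issue@2 deps=(None,None) exec_start@2 write@5
I2 add r4: issue@3 deps=(0,None) exec_start@4 write@6
I3 mul r2: issue@4 deps=(2,0) exec_start@6 write@9
I4 mul r4: issue@5 deps=(1,1) exec_start@5 write@8

Answer: 4 5 6 9 8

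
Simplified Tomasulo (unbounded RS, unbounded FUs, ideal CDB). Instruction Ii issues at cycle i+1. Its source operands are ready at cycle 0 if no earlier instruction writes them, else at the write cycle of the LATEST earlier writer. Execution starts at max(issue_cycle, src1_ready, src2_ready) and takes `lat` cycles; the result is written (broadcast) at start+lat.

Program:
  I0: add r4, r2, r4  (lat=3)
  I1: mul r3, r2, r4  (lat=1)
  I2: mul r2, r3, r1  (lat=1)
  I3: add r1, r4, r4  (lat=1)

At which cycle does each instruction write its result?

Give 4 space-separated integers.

Answer: 4 5 6 5

Derivation:
I0 add r4: issue@1 deps=(None,None) exec_start@1 write@4
I1 mul r3: issue@2 deps=(None,0) exec_start@4 write@5
I2 mul r2: issue@3 deps=(1,None) exec_start@5 write@6
I3 add r1: issue@4 deps=(0,0) exec_start@4 write@5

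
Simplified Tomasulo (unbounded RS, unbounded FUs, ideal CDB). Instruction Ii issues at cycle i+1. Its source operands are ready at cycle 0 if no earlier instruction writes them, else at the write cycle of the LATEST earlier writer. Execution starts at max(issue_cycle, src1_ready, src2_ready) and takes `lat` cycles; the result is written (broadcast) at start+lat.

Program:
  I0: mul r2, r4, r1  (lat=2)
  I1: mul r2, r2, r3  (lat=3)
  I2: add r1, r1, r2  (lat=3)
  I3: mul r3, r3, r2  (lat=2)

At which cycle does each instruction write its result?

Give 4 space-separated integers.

I0 mul r2: issue@1 deps=(None,None) exec_start@1 write@3
I1 mul r2: issue@2 deps=(0,None) exec_start@3 write@6
I2 add r1: issue@3 deps=(None,1) exec_start@6 write@9
I3 mul r3: issue@4 deps=(None,1) exec_start@6 write@8

Answer: 3 6 9 8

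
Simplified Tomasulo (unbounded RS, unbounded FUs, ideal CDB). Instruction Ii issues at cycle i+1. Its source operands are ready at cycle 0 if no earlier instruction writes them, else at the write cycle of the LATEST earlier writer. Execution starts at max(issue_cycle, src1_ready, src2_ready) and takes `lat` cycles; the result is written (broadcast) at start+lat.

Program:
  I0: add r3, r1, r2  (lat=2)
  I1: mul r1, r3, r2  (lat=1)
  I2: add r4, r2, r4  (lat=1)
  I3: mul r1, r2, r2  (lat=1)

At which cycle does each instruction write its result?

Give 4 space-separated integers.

Answer: 3 4 4 5

Derivation:
I0 add r3: issue@1 deps=(None,None) exec_start@1 write@3
I1 mul r1: issue@2 deps=(0,None) exec_start@3 write@4
I2 add r4: issue@3 deps=(None,None) exec_start@3 write@4
I3 mul r1: issue@4 deps=(None,None) exec_start@4 write@5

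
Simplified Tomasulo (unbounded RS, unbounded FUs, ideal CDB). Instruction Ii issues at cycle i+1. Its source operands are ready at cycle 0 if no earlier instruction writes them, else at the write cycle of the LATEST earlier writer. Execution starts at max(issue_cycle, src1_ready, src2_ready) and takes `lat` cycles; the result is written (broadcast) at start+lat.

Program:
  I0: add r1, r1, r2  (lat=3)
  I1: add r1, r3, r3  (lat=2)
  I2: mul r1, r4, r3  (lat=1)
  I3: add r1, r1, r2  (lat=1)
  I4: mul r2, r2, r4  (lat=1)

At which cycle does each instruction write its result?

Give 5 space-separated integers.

I0 add r1: issue@1 deps=(None,None) exec_start@1 write@4
I1 add r1: issue@2 deps=(None,None) exec_start@2 write@4
I2 mul r1: issue@3 deps=(None,None) exec_start@3 write@4
I3 add r1: issue@4 deps=(2,None) exec_start@4 write@5
I4 mul r2: issue@5 deps=(None,None) exec_start@5 write@6

Answer: 4 4 4 5 6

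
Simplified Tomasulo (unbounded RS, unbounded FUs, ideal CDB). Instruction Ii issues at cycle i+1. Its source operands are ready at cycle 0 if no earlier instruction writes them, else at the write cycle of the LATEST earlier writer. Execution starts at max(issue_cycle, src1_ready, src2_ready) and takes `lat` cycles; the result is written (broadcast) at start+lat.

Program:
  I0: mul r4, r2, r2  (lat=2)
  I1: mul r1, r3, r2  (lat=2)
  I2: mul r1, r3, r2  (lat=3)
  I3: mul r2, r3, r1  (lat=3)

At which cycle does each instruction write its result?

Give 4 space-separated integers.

Answer: 3 4 6 9

Derivation:
I0 mul r4: issue@1 deps=(None,None) exec_start@1 write@3
I1 mul r1: issue@2 deps=(None,None) exec_start@2 write@4
I2 mul r1: issue@3 deps=(None,None) exec_start@3 write@6
I3 mul r2: issue@4 deps=(None,2) exec_start@6 write@9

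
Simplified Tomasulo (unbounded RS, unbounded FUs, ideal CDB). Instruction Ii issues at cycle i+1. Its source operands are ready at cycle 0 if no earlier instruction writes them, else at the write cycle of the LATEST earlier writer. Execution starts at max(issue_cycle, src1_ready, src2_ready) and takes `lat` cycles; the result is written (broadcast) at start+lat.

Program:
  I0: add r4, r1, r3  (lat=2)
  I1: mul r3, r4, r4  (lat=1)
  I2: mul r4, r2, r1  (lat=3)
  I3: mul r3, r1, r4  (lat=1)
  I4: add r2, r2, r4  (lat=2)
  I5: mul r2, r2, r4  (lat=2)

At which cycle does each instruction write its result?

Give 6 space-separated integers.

Answer: 3 4 6 7 8 10

Derivation:
I0 add r4: issue@1 deps=(None,None) exec_start@1 write@3
I1 mul r3: issue@2 deps=(0,0) exec_start@3 write@4
I2 mul r4: issue@3 deps=(None,None) exec_start@3 write@6
I3 mul r3: issue@4 deps=(None,2) exec_start@6 write@7
I4 add r2: issue@5 deps=(None,2) exec_start@6 write@8
I5 mul r2: issue@6 deps=(4,2) exec_start@8 write@10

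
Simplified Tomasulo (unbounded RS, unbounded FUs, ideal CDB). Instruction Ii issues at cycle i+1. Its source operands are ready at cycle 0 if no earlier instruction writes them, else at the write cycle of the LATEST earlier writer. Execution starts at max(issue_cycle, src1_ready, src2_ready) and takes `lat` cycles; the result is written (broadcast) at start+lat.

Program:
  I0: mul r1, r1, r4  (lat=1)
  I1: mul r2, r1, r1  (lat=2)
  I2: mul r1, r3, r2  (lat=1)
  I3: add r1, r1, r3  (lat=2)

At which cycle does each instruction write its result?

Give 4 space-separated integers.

Answer: 2 4 5 7

Derivation:
I0 mul r1: issue@1 deps=(None,None) exec_start@1 write@2
I1 mul r2: issue@2 deps=(0,0) exec_start@2 write@4
I2 mul r1: issue@3 deps=(None,1) exec_start@4 write@5
I3 add r1: issue@4 deps=(2,None) exec_start@5 write@7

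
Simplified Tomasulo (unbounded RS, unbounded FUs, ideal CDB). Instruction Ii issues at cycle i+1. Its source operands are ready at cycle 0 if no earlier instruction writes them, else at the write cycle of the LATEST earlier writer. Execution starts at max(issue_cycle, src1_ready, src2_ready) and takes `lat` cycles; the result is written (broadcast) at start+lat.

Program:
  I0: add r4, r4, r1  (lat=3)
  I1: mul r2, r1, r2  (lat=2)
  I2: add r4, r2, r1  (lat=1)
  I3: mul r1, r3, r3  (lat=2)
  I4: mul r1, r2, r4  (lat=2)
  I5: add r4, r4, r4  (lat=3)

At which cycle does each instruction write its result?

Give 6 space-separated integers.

I0 add r4: issue@1 deps=(None,None) exec_start@1 write@4
I1 mul r2: issue@2 deps=(None,None) exec_start@2 write@4
I2 add r4: issue@3 deps=(1,None) exec_start@4 write@5
I3 mul r1: issue@4 deps=(None,None) exec_start@4 write@6
I4 mul r1: issue@5 deps=(1,2) exec_start@5 write@7
I5 add r4: issue@6 deps=(2,2) exec_start@6 write@9

Answer: 4 4 5 6 7 9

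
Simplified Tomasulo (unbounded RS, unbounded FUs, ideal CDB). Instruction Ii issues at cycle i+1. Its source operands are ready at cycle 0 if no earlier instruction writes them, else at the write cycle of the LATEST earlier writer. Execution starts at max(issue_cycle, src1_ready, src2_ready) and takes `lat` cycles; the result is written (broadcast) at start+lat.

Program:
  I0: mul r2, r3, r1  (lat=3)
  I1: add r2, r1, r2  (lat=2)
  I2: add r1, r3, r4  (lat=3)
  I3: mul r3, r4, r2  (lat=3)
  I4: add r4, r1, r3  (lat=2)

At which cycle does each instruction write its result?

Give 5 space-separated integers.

I0 mul r2: issue@1 deps=(None,None) exec_start@1 write@4
I1 add r2: issue@2 deps=(None,0) exec_start@4 write@6
I2 add r1: issue@3 deps=(None,None) exec_start@3 write@6
I3 mul r3: issue@4 deps=(None,1) exec_start@6 write@9
I4 add r4: issue@5 deps=(2,3) exec_start@9 write@11

Answer: 4 6 6 9 11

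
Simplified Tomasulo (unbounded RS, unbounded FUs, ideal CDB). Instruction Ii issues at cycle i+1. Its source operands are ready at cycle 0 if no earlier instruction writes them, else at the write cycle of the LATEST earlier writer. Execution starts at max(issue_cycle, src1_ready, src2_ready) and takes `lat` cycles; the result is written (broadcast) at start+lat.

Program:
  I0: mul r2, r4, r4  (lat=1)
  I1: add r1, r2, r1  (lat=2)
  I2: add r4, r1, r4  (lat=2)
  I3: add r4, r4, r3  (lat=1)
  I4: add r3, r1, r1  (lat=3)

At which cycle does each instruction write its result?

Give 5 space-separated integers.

I0 mul r2: issue@1 deps=(None,None) exec_start@1 write@2
I1 add r1: issue@2 deps=(0,None) exec_start@2 write@4
I2 add r4: issue@3 deps=(1,None) exec_start@4 write@6
I3 add r4: issue@4 deps=(2,None) exec_start@6 write@7
I4 add r3: issue@5 deps=(1,1) exec_start@5 write@8

Answer: 2 4 6 7 8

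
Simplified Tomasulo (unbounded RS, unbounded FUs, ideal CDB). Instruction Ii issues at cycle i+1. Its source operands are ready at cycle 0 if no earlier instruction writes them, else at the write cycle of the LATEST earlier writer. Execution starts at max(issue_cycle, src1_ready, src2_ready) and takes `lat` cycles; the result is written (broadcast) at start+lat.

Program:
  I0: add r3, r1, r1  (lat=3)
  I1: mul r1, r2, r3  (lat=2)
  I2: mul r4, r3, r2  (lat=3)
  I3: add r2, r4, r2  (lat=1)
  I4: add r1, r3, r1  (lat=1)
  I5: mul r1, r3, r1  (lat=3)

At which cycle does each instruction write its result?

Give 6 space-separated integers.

Answer: 4 6 7 8 7 10

Derivation:
I0 add r3: issue@1 deps=(None,None) exec_start@1 write@4
I1 mul r1: issue@2 deps=(None,0) exec_start@4 write@6
I2 mul r4: issue@3 deps=(0,None) exec_start@4 write@7
I3 add r2: issue@4 deps=(2,None) exec_start@7 write@8
I4 add r1: issue@5 deps=(0,1) exec_start@6 write@7
I5 mul r1: issue@6 deps=(0,4) exec_start@7 write@10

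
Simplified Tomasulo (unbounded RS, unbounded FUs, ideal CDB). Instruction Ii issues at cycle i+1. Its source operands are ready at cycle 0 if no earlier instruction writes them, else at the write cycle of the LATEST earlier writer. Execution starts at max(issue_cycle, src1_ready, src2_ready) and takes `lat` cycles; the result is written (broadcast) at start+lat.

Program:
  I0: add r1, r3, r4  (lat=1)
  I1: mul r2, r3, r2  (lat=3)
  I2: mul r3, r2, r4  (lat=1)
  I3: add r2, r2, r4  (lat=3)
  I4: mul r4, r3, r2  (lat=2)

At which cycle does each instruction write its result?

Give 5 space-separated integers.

I0 add r1: issue@1 deps=(None,None) exec_start@1 write@2
I1 mul r2: issue@2 deps=(None,None) exec_start@2 write@5
I2 mul r3: issue@3 deps=(1,None) exec_start@5 write@6
I3 add r2: issue@4 deps=(1,None) exec_start@5 write@8
I4 mul r4: issue@5 deps=(2,3) exec_start@8 write@10

Answer: 2 5 6 8 10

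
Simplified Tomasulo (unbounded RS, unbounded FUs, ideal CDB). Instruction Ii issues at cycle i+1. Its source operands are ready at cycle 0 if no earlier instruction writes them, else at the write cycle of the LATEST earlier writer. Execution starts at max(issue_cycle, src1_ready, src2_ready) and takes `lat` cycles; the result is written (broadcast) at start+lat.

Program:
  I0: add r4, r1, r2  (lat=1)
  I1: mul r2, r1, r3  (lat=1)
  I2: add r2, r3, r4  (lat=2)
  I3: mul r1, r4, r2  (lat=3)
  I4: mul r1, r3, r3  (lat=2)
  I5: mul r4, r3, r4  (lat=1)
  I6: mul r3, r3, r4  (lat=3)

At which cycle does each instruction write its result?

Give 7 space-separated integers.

Answer: 2 3 5 8 7 7 10

Derivation:
I0 add r4: issue@1 deps=(None,None) exec_start@1 write@2
I1 mul r2: issue@2 deps=(None,None) exec_start@2 write@3
I2 add r2: issue@3 deps=(None,0) exec_start@3 write@5
I3 mul r1: issue@4 deps=(0,2) exec_start@5 write@8
I4 mul r1: issue@5 deps=(None,None) exec_start@5 write@7
I5 mul r4: issue@6 deps=(None,0) exec_start@6 write@7
I6 mul r3: issue@7 deps=(None,5) exec_start@7 write@10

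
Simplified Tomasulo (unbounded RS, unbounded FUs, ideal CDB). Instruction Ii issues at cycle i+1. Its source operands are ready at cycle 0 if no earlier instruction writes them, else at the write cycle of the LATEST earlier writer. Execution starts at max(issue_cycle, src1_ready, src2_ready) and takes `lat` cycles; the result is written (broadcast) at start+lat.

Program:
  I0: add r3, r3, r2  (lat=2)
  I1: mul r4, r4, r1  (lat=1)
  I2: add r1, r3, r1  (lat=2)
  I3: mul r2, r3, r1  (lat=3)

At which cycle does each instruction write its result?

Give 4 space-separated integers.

Answer: 3 3 5 8

Derivation:
I0 add r3: issue@1 deps=(None,None) exec_start@1 write@3
I1 mul r4: issue@2 deps=(None,None) exec_start@2 write@3
I2 add r1: issue@3 deps=(0,None) exec_start@3 write@5
I3 mul r2: issue@4 deps=(0,2) exec_start@5 write@8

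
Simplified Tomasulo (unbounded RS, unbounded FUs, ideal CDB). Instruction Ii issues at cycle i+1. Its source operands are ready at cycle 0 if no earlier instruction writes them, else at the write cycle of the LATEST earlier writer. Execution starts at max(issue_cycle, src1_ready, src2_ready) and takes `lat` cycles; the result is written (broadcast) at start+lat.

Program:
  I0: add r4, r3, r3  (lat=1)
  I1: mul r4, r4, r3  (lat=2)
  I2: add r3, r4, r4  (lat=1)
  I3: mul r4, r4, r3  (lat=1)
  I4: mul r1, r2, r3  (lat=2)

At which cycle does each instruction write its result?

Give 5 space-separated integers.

Answer: 2 4 5 6 7

Derivation:
I0 add r4: issue@1 deps=(None,None) exec_start@1 write@2
I1 mul r4: issue@2 deps=(0,None) exec_start@2 write@4
I2 add r3: issue@3 deps=(1,1) exec_start@4 write@5
I3 mul r4: issue@4 deps=(1,2) exec_start@5 write@6
I4 mul r1: issue@5 deps=(None,2) exec_start@5 write@7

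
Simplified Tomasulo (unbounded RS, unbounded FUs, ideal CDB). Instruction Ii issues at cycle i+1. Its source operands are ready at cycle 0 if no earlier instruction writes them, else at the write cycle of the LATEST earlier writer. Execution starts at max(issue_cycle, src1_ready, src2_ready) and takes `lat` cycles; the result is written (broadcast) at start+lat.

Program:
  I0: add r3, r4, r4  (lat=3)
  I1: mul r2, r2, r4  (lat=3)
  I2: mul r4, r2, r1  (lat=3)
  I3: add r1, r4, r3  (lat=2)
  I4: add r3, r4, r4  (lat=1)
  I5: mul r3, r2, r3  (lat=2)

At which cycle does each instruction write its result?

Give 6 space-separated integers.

Answer: 4 5 8 10 9 11

Derivation:
I0 add r3: issue@1 deps=(None,None) exec_start@1 write@4
I1 mul r2: issue@2 deps=(None,None) exec_start@2 write@5
I2 mul r4: issue@3 deps=(1,None) exec_start@5 write@8
I3 add r1: issue@4 deps=(2,0) exec_start@8 write@10
I4 add r3: issue@5 deps=(2,2) exec_start@8 write@9
I5 mul r3: issue@6 deps=(1,4) exec_start@9 write@11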